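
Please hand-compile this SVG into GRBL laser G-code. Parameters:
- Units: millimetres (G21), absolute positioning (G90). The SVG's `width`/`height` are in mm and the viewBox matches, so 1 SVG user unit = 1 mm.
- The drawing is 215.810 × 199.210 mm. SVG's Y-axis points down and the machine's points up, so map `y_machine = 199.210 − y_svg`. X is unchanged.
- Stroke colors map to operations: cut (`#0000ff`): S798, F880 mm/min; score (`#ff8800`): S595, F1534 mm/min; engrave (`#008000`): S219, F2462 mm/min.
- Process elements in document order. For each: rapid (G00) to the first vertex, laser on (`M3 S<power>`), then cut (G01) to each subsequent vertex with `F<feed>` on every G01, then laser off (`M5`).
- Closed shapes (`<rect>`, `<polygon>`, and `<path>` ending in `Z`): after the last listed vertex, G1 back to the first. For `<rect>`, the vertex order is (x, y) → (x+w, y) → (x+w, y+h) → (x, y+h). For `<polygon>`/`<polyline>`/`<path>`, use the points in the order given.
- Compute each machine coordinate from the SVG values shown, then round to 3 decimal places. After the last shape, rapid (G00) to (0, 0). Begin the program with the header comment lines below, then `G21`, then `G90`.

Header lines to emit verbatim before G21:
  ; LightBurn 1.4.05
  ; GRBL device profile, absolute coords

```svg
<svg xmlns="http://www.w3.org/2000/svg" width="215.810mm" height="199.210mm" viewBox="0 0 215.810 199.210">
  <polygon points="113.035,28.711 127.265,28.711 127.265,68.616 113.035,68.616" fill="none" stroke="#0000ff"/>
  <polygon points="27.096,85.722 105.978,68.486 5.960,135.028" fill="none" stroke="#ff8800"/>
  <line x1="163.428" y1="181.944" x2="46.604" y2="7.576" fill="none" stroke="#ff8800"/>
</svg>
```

viewBox `0 0 215.810 199.210` with mm width/height → 1 unit = 1 mm. Flip: y_m = 199.210 − y_svg.

**Shape 1** — `<polygon>` rectangle, stroke `#0000ff` → cut (S798, F880). Machine vertices: (113.035,170.499) → (127.265,170.499) → (127.265,130.594) → (113.035,130.594) → (113.035,170.499). Closed: final G1 returns to the first vertex.

**Shape 2** — `<polygon>` closed polygon, stroke `#ff8800` → score (S595, F1534). Machine vertices: (27.096,113.488) → (105.978,130.724) → (5.960,64.182) → (27.096,113.488). Closed: final G1 returns to the first vertex.

**Shape 3** — `<line>` line segment, stroke `#ff8800` → score (S595, F1534). Machine vertices: (163.428,17.266) → (46.604,191.634). Open path.

; LightBurn 1.4.05
; GRBL device profile, absolute coords
G21
G90
G00 X113.035 Y170.499
M3 S798
G01 X127.265 Y170.499 F880
G01 X127.265 Y130.594 F880
G01 X113.035 Y130.594 F880
G01 X113.035 Y170.499 F880
M5
G00 X27.096 Y113.488
M3 S595
G01 X105.978 Y130.724 F1534
G01 X5.960 Y64.182 F1534
G01 X27.096 Y113.488 F1534
M5
G00 X163.428 Y17.266
M3 S595
G01 X46.604 Y191.634 F1534
M5
G00 X0.000 Y0.000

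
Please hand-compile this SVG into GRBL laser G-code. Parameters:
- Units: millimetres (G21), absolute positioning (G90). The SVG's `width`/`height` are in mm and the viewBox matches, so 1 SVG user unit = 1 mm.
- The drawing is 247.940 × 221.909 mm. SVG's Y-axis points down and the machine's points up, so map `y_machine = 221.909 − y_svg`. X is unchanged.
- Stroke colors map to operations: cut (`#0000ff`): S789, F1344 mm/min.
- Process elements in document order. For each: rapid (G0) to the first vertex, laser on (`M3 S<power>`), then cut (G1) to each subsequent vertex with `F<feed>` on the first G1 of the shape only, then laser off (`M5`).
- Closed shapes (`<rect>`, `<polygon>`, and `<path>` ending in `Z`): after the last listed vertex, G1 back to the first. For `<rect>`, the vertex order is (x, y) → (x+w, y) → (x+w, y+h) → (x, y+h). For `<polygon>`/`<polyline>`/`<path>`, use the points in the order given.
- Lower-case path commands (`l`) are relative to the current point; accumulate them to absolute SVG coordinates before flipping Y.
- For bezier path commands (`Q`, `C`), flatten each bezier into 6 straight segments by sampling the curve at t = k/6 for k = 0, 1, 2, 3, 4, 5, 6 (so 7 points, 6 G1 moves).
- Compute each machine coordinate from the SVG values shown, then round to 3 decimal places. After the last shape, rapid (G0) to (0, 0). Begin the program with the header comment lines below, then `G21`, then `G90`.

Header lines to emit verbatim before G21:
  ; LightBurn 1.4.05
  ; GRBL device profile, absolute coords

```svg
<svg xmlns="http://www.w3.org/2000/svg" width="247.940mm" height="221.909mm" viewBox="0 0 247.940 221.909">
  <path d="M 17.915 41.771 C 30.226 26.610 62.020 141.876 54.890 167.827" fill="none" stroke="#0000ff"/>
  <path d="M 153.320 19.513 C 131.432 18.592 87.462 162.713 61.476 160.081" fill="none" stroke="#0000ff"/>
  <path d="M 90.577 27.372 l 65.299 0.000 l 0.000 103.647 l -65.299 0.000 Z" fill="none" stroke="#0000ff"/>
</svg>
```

; LightBurn 1.4.05
; GRBL device profile, absolute coords
G21
G90
G0 X17.915 Y180.138
M3 S789
G1 X25.424 Y177.867 F1344
G1 X34.557 Y159.962
G1 X43.693 Y132.527
G1 X51.209 Y101.666
G1 X55.482 Y73.483
G1 X54.890 Y54.082
M5
G0 X153.320 Y202.396
M3 S789
G1 X140.721 Y192.121 F1344
G1 X125.555 Y165.777
G1 X108.935 Y131.470
G1 X91.973 Y97.306
G1 X75.782 Y71.391
G1 X61.476 Y61.828
M5
G0 X90.577 Y194.537
M3 S789
G1 X155.876 Y194.537 F1344
G1 X155.876 Y90.890
G1 X90.577 Y90.890
G1 X90.577 Y194.537
M5
G0 X0.000 Y0.000

Since the viewBox matches the mm dimensions, user units are millimetres directly. The only transform is the Y-flip y_m = 221.909 − y_svg.

Shape 1 is a cubic bezier drawn with `<path>`. Its stroke #0000ff means cut at S789, F1344. After flipping Y the toolpath is (17.915,180.138) → (25.424,177.867) → (34.557,159.962) → (43.693,132.527) → (51.209,101.666) → (55.482,73.483) → (54.890,54.082).

Shape 2 is a cubic bezier drawn with `<path>`. Its stroke #0000ff means cut at S789, F1344. After flipping Y the toolpath is (153.320,202.396) → (140.721,192.121) → (125.555,165.777) → (108.935,131.470) → (91.973,97.306) → (75.782,71.391) → (61.476,61.828).

Shape 3 is a rectangle drawn with `<path>`. Its stroke #0000ff means cut at S789, F1344. After flipping Y the toolpath is (90.577,194.537) → (155.876,194.537) → (155.876,90.890) → (90.577,90.890) → (90.577,194.537), returning to the start.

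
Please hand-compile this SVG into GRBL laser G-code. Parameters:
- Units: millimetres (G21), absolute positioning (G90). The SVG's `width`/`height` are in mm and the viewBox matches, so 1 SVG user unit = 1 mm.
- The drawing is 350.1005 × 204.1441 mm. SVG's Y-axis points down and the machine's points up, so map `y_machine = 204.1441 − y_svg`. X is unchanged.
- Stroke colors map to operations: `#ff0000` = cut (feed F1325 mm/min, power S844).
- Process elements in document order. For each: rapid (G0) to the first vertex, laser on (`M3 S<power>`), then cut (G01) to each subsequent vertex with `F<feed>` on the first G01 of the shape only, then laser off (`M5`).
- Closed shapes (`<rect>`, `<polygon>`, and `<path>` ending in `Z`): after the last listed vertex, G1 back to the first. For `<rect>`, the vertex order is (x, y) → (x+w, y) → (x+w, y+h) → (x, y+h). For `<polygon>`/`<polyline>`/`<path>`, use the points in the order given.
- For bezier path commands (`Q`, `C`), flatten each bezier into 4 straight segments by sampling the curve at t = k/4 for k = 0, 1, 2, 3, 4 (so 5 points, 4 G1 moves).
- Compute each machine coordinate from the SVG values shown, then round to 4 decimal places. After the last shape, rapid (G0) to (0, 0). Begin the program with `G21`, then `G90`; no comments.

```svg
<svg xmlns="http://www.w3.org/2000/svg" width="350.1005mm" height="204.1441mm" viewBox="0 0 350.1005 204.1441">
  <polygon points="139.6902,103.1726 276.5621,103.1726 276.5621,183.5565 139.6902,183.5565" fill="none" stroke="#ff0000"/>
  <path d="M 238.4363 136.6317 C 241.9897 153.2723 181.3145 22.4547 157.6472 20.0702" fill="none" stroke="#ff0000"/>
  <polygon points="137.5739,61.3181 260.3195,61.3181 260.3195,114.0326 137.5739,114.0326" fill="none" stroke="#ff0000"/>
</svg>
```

G21
G90
G0 X139.6902 Y100.9715
M3 S844
G01 X276.5621 Y100.9715 F1325
G01 X276.5621 Y20.5876
G01 X139.6902 Y20.5876
G01 X139.6902 Y100.9715
M5
G0 X238.4363 Y67.5124
M3 S844
G01 X230.6403 Y78.3696 F1325
G01 X208.2495 Y118.6587
G01 X180.7548 Y162.5151
G01 X157.6472 Y184.0739
M5
G0 X137.5739 Y142.8260
M3 S844
G01 X260.3195 Y142.8260 F1325
G01 X260.3195 Y90.1115
G01 X137.5739 Y90.1115
G01 X137.5739 Y142.8260
M5
G0 X0.0000 Y0.0000

1 u = 1 mm; y_m = 204.1441 − y.

[1] `<polygon>` rectangle, #ff0000→cut S844 F1325: (139.6902,100.9715) → (276.5621,100.9715) → (276.5621,20.5876) → (139.6902,20.5876) → (139.6902,100.9715) (closed)

[2] `<path>` cubic bezier, #ff0000→cut S844 F1325: (238.4363,67.5124) → (230.6403,78.3696) → (208.2495,118.6587) → (180.7548,162.5151) → (157.6472,184.0739)

[3] `<polygon>` rectangle, #ff0000→cut S844 F1325: (137.5739,142.8260) → (260.3195,142.8260) → (260.3195,90.1115) → (137.5739,90.1115) → (137.5739,142.8260) (closed)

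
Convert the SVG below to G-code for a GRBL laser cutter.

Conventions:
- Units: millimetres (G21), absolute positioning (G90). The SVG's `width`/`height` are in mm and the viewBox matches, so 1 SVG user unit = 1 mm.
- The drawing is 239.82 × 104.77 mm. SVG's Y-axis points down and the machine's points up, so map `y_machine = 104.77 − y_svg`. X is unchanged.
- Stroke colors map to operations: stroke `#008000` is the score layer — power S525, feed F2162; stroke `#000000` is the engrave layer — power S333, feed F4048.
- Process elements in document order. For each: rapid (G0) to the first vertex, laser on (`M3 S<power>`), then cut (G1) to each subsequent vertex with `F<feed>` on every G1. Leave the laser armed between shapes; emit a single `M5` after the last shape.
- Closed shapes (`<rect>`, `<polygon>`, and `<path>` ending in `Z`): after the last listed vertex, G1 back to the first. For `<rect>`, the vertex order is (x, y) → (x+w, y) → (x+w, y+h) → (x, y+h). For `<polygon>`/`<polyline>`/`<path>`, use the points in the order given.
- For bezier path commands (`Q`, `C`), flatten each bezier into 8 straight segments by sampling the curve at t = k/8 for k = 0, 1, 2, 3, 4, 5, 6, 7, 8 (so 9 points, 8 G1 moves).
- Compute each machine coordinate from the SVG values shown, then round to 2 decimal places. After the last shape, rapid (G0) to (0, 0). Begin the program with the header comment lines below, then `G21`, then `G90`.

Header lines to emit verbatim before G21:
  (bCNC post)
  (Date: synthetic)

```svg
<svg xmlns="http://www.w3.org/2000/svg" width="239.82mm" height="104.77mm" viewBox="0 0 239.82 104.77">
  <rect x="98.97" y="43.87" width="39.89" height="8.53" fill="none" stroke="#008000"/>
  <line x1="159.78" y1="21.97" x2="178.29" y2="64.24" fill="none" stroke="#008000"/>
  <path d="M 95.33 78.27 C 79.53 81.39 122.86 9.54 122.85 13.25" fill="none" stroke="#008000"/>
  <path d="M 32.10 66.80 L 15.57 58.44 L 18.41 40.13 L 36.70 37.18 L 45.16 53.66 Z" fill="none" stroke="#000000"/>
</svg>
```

(bCNC post)
(Date: synthetic)
G21
G90
G0 X98.97 Y60.90
M3 S525
G1 X138.86 Y60.90 F2162
G1 X138.86 Y52.37 F2162
G1 X98.97 Y52.37 F2162
G1 X98.97 Y60.90 F2162
G0 X159.78 Y82.80
M3 S525
G1 X178.29 Y40.53 F2162
G0 X95.33 Y26.50
M3 S525
G1 X91.98 Y28.55 F2162
G1 X92.97 Y35.86 F2162
G1 X97.10 Y46.68 F2162
G1 X103.17 Y59.23 F2162
G1 X109.98 Y71.75 F2162
G1 X116.33 Y82.49 F2162
G1 X121.02 Y89.66 F2162
G1 X122.85 Y91.52 F2162
G0 X32.10 Y37.97
M3 S333
G1 X15.57 Y46.33 F4048
G1 X18.41 Y64.64 F4048
G1 X36.70 Y67.59 F4048
G1 X45.16 Y51.11 F4048
G1 X32.10 Y37.97 F4048
M5
G0 X0.00 Y0.00

Since the viewBox matches the mm dimensions, user units are millimetres directly. The only transform is the Y-flip y_m = 104.77 − y_svg.

Shape 1 is a rectangle drawn with `<rect>`. Its stroke #008000 means score at S525, F2162. After flipping Y the toolpath is (98.97,60.90) → (138.86,60.90) → (138.86,52.37) → (98.97,52.37) → (98.97,60.90), returning to the start.

Shape 2 is a line segment drawn with `<line>`. Its stroke #008000 means score at S525, F2162. After flipping Y the toolpath is (159.78,82.80) → (178.29,40.53).

Shape 3 is a cubic bezier drawn with `<path>`. Its stroke #008000 means score at S525, F2162. After flipping Y the toolpath is (95.33,26.50) → (91.98,28.55) → (92.97,35.86) → (97.10,46.68) → (103.17,59.23) → (109.98,71.75) → (116.33,82.49) → (121.02,89.66) → (122.85,91.52).

Shape 4 is a regular polygon drawn with `<path>`. Its stroke #000000 means engrave at S333, F4048. After flipping Y the toolpath is (32.10,37.97) → (15.57,46.33) → (18.41,64.64) → (36.70,67.59) → (45.16,51.11) → (32.10,37.97), returning to the start.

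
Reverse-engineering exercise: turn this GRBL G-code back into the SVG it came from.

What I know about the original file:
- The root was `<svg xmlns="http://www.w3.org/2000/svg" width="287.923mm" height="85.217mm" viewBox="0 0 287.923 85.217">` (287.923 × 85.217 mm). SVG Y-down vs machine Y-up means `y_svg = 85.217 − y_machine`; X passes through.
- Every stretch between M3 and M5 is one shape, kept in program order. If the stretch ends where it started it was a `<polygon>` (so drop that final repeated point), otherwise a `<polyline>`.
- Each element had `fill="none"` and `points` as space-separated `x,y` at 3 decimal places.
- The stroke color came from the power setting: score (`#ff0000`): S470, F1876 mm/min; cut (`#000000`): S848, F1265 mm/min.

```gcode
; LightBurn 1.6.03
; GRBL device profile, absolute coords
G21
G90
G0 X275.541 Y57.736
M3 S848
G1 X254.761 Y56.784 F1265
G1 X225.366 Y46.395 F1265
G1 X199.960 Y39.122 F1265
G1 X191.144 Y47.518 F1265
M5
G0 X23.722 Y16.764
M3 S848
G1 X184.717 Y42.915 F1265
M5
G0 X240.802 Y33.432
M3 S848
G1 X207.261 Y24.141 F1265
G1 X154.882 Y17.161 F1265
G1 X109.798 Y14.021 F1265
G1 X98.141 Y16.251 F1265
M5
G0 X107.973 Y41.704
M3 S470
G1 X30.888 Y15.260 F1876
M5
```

<svg xmlns="http://www.w3.org/2000/svg" width="287.923mm" height="85.217mm" viewBox="0 0 287.923 85.217">
  <polyline points="275.541,27.481 254.761,28.433 225.366,38.822 199.960,46.095 191.144,37.699" fill="none" stroke="#000000"/>
  <polyline points="23.722,68.453 184.717,42.302" fill="none" stroke="#000000"/>
  <polyline points="240.802,51.785 207.261,61.076 154.882,68.056 109.798,71.196 98.141,68.966" fill="none" stroke="#000000"/>
  <polyline points="107.973,43.513 30.888,69.957" fill="none" stroke="#ff0000"/>
</svg>

Machine Y-up, SVG Y-down with viewBox height 85.217, so y_svg = 85.217 − y_machine; X carries over.

Run 1: power S848 maps to stroke `#000000` (cut). The run is open, so emit a `<polyline>` with points (Y-flipped): 275.541,27.481 254.761,28.433 225.366,38.822 199.960,46.095 191.144,37.699.

Run 2: S848 ⇒ cut layer `#000000`. The run is open, so emit a `<polyline>` with points (Y-flipped): 23.722,68.453 184.717,42.302.

Run 3: S848 ⇒ cut layer `#000000`. The run is open, so emit a `<polyline>` with points (Y-flipped): 240.802,51.785 207.261,61.076 154.882,68.056 109.798,71.196 98.141,68.966.

Run 4: the run's S470 means `#ff0000` (score). The run is open, so emit a `<polyline>` with points (Y-flipped): 107.973,43.513 30.888,69.957.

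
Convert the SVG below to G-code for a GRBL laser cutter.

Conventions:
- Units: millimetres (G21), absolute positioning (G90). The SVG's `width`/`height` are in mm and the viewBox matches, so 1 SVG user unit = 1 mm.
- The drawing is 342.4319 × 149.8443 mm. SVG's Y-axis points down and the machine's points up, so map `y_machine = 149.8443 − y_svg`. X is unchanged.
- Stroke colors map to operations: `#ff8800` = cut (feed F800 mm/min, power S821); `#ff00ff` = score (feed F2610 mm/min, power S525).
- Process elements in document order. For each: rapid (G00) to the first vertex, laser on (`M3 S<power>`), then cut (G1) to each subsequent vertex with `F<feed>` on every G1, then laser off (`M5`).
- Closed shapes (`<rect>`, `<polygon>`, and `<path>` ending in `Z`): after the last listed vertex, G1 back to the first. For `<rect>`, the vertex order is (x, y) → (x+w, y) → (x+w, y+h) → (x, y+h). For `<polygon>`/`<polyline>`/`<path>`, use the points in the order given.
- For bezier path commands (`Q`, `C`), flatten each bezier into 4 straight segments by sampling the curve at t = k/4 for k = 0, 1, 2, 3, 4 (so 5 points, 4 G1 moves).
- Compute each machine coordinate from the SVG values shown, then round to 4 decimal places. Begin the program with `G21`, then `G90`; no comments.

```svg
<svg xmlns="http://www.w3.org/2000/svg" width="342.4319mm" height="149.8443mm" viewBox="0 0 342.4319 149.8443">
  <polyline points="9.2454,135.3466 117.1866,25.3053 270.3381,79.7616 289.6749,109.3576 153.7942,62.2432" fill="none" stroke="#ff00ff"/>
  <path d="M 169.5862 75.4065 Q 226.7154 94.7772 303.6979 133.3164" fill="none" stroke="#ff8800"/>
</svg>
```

G21
G90
G00 X9.2454 Y14.4977
M3 S525
G1 X117.1866 Y124.5390 F2610
G1 X270.3381 Y70.0827 F2610
G1 X289.6749 Y40.4867 F2610
G1 X153.7942 Y87.6011 F2610
M5
G00 X169.5862 Y74.4378
M3 S821
G1 X199.3916 Y63.5544 F800
G1 X231.6787 Y50.2750 F800
G1 X266.4475 Y34.5995 F800
G1 X303.6979 Y16.5279 F800
M5

1 u = 1 mm; y_m = 149.8443 − y.

[1] `<polyline>` open polyline, #ff00ff→score S525 F2610: (9.2454,14.4977) → (117.1866,124.5390) → (270.3381,70.0827) → (289.6749,40.4867) → (153.7942,87.6011)

[2] `<path>` quadratic bezier, #ff8800→cut S821 F800: (169.5862,74.4378) → (199.3916,63.5544) → (231.6787,50.2750) → (266.4475,34.5995) → (303.6979,16.5279)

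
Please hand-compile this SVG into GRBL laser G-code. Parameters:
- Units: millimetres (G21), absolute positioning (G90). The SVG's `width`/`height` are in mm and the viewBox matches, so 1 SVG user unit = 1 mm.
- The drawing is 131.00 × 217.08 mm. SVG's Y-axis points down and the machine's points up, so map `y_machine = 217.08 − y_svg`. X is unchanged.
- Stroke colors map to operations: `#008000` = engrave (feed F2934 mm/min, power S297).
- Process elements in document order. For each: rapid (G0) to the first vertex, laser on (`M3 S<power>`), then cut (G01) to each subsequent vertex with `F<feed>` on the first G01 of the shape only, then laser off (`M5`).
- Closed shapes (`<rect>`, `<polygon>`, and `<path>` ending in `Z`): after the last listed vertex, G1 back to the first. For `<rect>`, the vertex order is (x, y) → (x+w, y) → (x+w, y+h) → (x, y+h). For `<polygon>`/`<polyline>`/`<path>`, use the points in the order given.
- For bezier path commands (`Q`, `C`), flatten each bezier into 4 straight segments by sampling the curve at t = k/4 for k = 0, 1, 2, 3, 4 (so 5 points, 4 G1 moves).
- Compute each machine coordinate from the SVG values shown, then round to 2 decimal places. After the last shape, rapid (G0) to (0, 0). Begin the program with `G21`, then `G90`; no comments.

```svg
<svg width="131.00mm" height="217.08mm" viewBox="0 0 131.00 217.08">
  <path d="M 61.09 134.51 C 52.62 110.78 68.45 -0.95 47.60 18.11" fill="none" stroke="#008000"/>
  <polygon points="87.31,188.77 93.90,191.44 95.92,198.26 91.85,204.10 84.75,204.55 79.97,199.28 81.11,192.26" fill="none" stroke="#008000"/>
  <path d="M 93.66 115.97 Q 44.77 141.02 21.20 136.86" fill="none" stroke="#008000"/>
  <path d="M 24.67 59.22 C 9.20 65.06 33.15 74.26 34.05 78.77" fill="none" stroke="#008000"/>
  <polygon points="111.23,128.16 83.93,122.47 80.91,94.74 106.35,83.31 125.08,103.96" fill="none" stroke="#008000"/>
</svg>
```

1 u = 1 mm; y_m = 217.08 − y.

[1] `<path>` cubic bezier, #008000→engrave S297 F2934: (61.09,82.57) → (58.34,113.45) → (58.99,156.82) → (57.31,192.16) → (47.60,198.97)

[2] `<polygon>` regular polygon, #008000→engrave S297 F2934: (87.31,28.31) → (93.90,25.64) → (95.92,18.82) → (91.85,12.98) → (84.75,12.53) → (79.97,17.80) → (81.11,24.82) → (87.31,28.31) (closed)

[3] `<path>` quadratic bezier, #008000→engrave S297 F2934: (93.66,101.11) → (70.80,90.41) → (51.10,83.36) → (34.57,79.97) → (21.20,80.22)

[4] `<path>` cubic bezier, #008000→engrave S297 F2934: (24.67,157.86) → (19.48,152.98) → (23.22,147.59) → (30.03,142.45) → (34.05,138.31)

[5] `<polygon>` regular polygon, #008000→engrave S297 F2934: (111.23,88.92) → (83.93,94.61) → (80.91,122.34) → (106.35,133.77) → (125.08,113.12) → (111.23,88.92) (closed)

G21
G90
G0 X61.09 Y82.57
M3 S297
G01 X58.34 Y113.45 F2934
G01 X58.99 Y156.82
G01 X57.31 Y192.16
G01 X47.60 Y198.97
M5
G0 X87.31 Y28.31
M3 S297
G01 X93.90 Y25.64 F2934
G01 X95.92 Y18.82
G01 X91.85 Y12.98
G01 X84.75 Y12.53
G01 X79.97 Y17.80
G01 X81.11 Y24.82
G01 X87.31 Y28.31
M5
G0 X93.66 Y101.11
M3 S297
G01 X70.80 Y90.41 F2934
G01 X51.10 Y83.36
G01 X34.57 Y79.97
G01 X21.20 Y80.22
M5
G0 X24.67 Y157.86
M3 S297
G01 X19.48 Y152.98 F2934
G01 X23.22 Y147.59
G01 X30.03 Y142.45
G01 X34.05 Y138.31
M5
G0 X111.23 Y88.92
M3 S297
G01 X83.93 Y94.61 F2934
G01 X80.91 Y122.34
G01 X106.35 Y133.77
G01 X125.08 Y113.12
G01 X111.23 Y88.92
M5
G0 X0.00 Y0.00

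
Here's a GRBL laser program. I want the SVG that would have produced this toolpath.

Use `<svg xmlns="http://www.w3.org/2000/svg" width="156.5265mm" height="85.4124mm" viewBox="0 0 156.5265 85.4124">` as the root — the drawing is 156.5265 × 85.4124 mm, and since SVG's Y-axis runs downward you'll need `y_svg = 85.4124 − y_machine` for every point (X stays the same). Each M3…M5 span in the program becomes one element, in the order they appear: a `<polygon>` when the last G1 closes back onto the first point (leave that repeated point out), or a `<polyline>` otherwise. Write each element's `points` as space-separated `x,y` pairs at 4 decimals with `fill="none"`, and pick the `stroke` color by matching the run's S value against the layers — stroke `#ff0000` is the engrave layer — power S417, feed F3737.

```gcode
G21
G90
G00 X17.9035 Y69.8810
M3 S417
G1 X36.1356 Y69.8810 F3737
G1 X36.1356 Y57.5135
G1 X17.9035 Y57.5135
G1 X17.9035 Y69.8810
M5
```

Machine Y-up, SVG Y-down with viewBox height 85.4124, so y_svg = 85.4124 − y_machine; X carries over. Every run uses S417, so all elements get stroke `#ff0000` (engrave).

Run 1: The run returns to its start, so emit a `<polygon>` with points (Y-flipped): 17.9035,15.5314 36.1356,15.5314 36.1356,27.8989 17.9035,27.8989.

<svg xmlns="http://www.w3.org/2000/svg" width="156.5265mm" height="85.4124mm" viewBox="0 0 156.5265 85.4124">
  <polygon points="17.9035,15.5314 36.1356,15.5314 36.1356,27.8989 17.9035,27.8989" fill="none" stroke="#ff0000"/>
</svg>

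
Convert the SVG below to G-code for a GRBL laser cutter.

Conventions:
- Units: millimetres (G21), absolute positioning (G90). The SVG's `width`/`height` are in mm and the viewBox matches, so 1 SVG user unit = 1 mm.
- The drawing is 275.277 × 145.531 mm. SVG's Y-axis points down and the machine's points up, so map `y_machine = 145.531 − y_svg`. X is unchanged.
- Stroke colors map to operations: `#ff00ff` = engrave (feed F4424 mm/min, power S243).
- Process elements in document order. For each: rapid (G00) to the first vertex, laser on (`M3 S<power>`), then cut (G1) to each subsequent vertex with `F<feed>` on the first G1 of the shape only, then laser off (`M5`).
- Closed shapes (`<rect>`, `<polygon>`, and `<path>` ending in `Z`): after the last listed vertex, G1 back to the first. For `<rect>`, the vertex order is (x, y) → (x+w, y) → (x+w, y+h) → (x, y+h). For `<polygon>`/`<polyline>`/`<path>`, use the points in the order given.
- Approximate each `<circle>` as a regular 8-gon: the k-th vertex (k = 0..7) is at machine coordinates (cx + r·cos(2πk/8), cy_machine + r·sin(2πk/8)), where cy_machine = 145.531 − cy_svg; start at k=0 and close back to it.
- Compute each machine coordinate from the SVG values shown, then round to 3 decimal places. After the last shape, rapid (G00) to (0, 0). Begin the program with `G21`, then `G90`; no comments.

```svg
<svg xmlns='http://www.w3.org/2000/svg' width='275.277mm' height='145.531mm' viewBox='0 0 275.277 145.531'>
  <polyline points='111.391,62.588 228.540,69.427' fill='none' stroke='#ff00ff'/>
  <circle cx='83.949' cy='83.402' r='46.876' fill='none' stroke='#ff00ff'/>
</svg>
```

G21
G90
G00 X111.391 Y82.943
M3 S243
G1 X228.540 Y76.104 F4424
M5
G00 X130.825 Y62.129
M3 S243
G1 X117.095 Y95.275 F4424
G1 X83.949 Y109.005
G1 X50.803 Y95.275
G1 X37.073 Y62.129
G1 X50.803 Y28.983
G1 X83.949 Y15.253
G1 X117.095 Y28.983
G1 X130.825 Y62.129
M5
G00 X0.000 Y0.000

Since the viewBox matches the mm dimensions, user units are millimetres directly. The only transform is the Y-flip y_m = 145.531 − y_svg.

Shape 1 is a line segment drawn with `<polyline>`. Its stroke #ff00ff means engrave at S243, F4424. After flipping Y the toolpath is (111.391,82.943) → (228.540,76.104).

Shape 2 is a circle drawn with `<circle>`. Its stroke #ff00ff means engrave at S243, F4424. After flipping Y the toolpath is (130.825,62.129) → (117.095,95.275) → (83.949,109.005) → (50.803,95.275) → (37.073,62.129) → (50.803,28.983) → (83.949,15.253) → (117.095,28.983) → (130.825,62.129), returning to the start.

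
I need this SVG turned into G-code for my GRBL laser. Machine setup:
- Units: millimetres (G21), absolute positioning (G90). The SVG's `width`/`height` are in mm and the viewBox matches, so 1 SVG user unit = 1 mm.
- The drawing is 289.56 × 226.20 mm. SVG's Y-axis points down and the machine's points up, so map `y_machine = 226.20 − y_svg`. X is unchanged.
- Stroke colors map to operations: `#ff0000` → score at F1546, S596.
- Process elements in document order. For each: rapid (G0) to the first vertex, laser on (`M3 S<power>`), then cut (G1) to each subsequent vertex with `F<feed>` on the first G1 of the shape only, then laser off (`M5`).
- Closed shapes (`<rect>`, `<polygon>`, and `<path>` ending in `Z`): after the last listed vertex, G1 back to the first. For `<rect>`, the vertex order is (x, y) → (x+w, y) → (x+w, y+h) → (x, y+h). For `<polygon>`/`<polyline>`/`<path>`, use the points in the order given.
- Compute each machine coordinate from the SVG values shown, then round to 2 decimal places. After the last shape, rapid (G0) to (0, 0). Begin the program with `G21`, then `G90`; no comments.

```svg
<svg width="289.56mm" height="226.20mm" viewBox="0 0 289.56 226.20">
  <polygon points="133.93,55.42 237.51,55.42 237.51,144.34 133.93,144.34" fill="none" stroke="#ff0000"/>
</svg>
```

G21
G90
G0 X133.93 Y170.78
M3 S596
G1 X237.51 Y170.78 F1546
G1 X237.51 Y81.86
G1 X133.93 Y81.86
G1 X133.93 Y170.78
M5
G0 X0.00 Y0.00

1 u = 1 mm; y_m = 226.20 − y.

[1] `<polygon>` rectangle, #ff0000→score S596 F1546: (133.93,170.78) → (237.51,170.78) → (237.51,81.86) → (133.93,81.86) → (133.93,170.78) (closed)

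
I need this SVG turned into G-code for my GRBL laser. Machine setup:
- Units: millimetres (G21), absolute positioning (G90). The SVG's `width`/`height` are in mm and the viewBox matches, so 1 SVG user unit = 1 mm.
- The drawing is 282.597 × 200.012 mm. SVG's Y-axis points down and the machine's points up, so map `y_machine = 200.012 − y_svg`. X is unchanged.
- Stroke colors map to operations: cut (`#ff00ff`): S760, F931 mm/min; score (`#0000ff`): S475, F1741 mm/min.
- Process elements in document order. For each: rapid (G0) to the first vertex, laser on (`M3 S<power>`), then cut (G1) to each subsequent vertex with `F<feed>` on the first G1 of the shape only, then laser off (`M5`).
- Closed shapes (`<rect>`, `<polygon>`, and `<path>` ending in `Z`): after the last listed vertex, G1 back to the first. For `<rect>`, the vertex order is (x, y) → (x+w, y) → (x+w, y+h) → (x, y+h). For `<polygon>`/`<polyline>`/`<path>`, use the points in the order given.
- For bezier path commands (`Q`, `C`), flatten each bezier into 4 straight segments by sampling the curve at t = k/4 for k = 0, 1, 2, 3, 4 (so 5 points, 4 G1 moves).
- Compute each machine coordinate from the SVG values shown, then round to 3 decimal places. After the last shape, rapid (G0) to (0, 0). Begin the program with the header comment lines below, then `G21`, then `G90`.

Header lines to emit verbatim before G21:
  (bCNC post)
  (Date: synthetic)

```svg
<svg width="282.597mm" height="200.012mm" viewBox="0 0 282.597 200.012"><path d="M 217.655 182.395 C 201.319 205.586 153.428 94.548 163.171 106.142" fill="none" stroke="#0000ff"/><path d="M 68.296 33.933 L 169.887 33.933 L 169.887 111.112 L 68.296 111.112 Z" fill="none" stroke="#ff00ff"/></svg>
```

(bCNC post)
(Date: synthetic)
G21
G90
G0 X217.655 Y17.617
M3 S475
G1 X200.880 Y21.378 F1741
G1 X180.633 Y51.395
G1 X165.277 Y83.585
G1 X163.171 Y93.870
M5
G0 X68.296 Y166.079
M3 S760
G1 X169.887 Y166.079 F931
G1 X169.887 Y88.900
G1 X68.296 Y88.900
G1 X68.296 Y166.079
M5
G0 X0.000 Y0.000

viewBox `0 0 282.597 200.012` with mm width/height → 1 unit = 1 mm. Flip: y_m = 200.012 − y_svg.

**Shape 1** — `<path>` cubic bezier, stroke `#0000ff` → score (S475, F1741). Control points (SVG): P0=(217.655,182.395), P1=(201.319,205.586), P2=(153.428,94.548), P3=(163.171,106.142); sampled at t=k/4. Machine vertices: (217.655,17.617) → (200.880,21.378) → (180.633,51.395) → (165.277,83.585) → (163.171,93.870). Open path.

**Shape 2** — `<path>` rectangle, stroke `#ff00ff` → cut (S760, F931). Machine vertices: (68.296,166.079) → (169.887,166.079) → (169.887,88.900) → (68.296,88.900) → (68.296,166.079). Closed: final G1 returns to the first vertex.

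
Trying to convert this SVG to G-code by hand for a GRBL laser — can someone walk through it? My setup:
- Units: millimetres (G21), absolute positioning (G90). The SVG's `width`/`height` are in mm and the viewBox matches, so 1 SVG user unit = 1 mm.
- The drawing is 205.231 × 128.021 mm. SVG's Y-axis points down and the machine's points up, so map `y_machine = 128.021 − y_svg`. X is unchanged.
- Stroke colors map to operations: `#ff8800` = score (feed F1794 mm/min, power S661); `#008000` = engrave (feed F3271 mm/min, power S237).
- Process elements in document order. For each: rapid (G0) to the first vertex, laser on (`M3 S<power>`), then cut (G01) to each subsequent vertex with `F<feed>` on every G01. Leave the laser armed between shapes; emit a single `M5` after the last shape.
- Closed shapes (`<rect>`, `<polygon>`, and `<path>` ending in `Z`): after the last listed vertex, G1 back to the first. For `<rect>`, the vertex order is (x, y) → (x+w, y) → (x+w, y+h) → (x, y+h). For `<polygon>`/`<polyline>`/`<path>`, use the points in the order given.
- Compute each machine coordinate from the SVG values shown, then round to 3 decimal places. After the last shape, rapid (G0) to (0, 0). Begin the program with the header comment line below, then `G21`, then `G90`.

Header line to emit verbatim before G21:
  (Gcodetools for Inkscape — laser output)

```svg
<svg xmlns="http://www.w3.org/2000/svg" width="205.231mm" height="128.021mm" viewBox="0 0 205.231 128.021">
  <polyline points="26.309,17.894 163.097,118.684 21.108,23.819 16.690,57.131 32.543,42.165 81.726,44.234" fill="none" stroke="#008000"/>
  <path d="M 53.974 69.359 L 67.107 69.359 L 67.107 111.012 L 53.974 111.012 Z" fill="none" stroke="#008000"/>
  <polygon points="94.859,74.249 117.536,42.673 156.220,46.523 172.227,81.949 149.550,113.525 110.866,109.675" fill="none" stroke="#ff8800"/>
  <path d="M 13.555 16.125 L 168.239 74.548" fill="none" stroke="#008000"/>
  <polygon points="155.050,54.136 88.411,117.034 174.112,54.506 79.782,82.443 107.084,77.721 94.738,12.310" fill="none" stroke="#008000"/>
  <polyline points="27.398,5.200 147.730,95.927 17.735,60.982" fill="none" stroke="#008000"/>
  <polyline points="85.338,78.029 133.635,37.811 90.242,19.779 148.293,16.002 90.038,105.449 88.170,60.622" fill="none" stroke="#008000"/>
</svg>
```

Since the viewBox matches the mm dimensions, user units are millimetres directly. The only transform is the Y-flip y_m = 128.021 − y_svg.

Shape 1 is a open polyline drawn with `<polyline>`. Its stroke #008000 means engrave at S237, F3271. After flipping Y the toolpath is (26.309,110.127) → (163.097,9.337) → (21.108,104.202) → (16.690,70.890) → (32.543,85.856) → (81.726,83.787).

Shape 2 is a rectangle drawn with `<path>`. Its stroke #008000 means engrave at S237, F3271. After flipping Y the toolpath is (53.974,58.662) → (67.107,58.662) → (67.107,17.009) → (53.974,17.009) → (53.974,58.662), returning to the start.

Shape 3 is a regular polygon drawn with `<polygon>`. Its stroke #ff8800 means score at S661, F1794. After flipping Y the toolpath is (94.859,53.772) → (117.536,85.348) → (156.220,81.498) → (172.227,46.072) → (149.550,14.496) → (110.866,18.346) → (94.859,53.772), returning to the start.

Shape 4 is a line segment drawn with `<path>`. Its stroke #008000 means engrave at S237, F3271. After flipping Y the toolpath is (13.555,111.896) → (168.239,53.473).

Shape 5 is a closed polygon drawn with `<polygon>`. Its stroke #008000 means engrave at S237, F3271. After flipping Y the toolpath is (155.050,73.885) → (88.411,10.987) → (174.112,73.515) → (79.782,45.578) → (107.084,50.300) → (94.738,115.711) → (155.050,73.885), returning to the start.

Shape 6 is a open polyline drawn with `<polyline>`. Its stroke #008000 means engrave at S237, F3271. After flipping Y the toolpath is (27.398,122.821) → (147.730,32.094) → (17.735,67.039).

Shape 7 is a open polyline drawn with `<polyline>`. Its stroke #008000 means engrave at S237, F3271. After flipping Y the toolpath is (85.338,49.992) → (133.635,90.210) → (90.242,108.242) → (148.293,112.019) → (90.038,22.572) → (88.170,67.399).

(Gcodetools for Inkscape — laser output)
G21
G90
G0 X26.309 Y110.127
M3 S237
G01 X163.097 Y9.337 F3271
G01 X21.108 Y104.202 F3271
G01 X16.690 Y70.890 F3271
G01 X32.543 Y85.856 F3271
G01 X81.726 Y83.787 F3271
G0 X53.974 Y58.662
M3 S237
G01 X67.107 Y58.662 F3271
G01 X67.107 Y17.009 F3271
G01 X53.974 Y17.009 F3271
G01 X53.974 Y58.662 F3271
G0 X94.859 Y53.772
M3 S661
G01 X117.536 Y85.348 F1794
G01 X156.220 Y81.498 F1794
G01 X172.227 Y46.072 F1794
G01 X149.550 Y14.496 F1794
G01 X110.866 Y18.346 F1794
G01 X94.859 Y53.772 F1794
G0 X13.555 Y111.896
M3 S237
G01 X168.239 Y53.473 F3271
G0 X155.050 Y73.885
M3 S237
G01 X88.411 Y10.987 F3271
G01 X174.112 Y73.515 F3271
G01 X79.782 Y45.578 F3271
G01 X107.084 Y50.300 F3271
G01 X94.738 Y115.711 F3271
G01 X155.050 Y73.885 F3271
G0 X27.398 Y122.821
M3 S237
G01 X147.730 Y32.094 F3271
G01 X17.735 Y67.039 F3271
G0 X85.338 Y49.992
M3 S237
G01 X133.635 Y90.210 F3271
G01 X90.242 Y108.242 F3271
G01 X148.293 Y112.019 F3271
G01 X90.038 Y22.572 F3271
G01 X88.170 Y67.399 F3271
M5
G0 X0.000 Y0.000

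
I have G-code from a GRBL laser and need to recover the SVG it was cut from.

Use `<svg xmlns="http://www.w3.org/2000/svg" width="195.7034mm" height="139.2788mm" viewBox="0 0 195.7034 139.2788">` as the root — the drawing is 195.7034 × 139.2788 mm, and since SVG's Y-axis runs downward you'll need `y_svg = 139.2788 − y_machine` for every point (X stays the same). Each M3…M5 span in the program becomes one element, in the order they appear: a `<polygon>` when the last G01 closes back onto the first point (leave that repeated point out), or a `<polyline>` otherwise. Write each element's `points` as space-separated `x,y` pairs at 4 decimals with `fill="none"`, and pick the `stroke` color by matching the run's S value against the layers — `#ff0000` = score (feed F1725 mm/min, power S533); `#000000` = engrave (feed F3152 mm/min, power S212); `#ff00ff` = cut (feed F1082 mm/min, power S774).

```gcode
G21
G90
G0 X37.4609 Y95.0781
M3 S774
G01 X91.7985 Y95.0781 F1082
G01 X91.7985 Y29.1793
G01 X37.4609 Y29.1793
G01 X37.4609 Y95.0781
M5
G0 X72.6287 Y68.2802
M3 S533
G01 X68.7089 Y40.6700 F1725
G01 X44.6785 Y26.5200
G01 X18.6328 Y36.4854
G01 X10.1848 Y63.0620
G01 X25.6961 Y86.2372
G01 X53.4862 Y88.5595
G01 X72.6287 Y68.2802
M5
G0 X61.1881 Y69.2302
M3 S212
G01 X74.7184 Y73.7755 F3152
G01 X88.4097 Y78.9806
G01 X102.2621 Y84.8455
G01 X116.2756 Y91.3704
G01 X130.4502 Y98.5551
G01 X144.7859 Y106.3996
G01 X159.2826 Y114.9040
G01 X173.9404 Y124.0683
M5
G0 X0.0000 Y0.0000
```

Machine Y-up, SVG Y-down with viewBox height 139.2788, so y_svg = 139.2788 − y_machine; X carries over.

Run 1: power S774 maps to stroke `#ff00ff` (cut). The run returns to its start, so emit a `<polygon>` with points (Y-flipped): 37.4609,44.2007 91.7985,44.2007 91.7985,110.0995 37.4609,110.0995.

Run 2: S533 ⇒ score layer `#ff0000`. The run returns to its start, so emit a `<polygon>` with points (Y-flipped): 72.6287,70.9986 68.7089,98.6088 44.6785,112.7588 18.6328,102.7934 10.1848,76.2168 25.6961,53.0416 53.4862,50.7193.

Run 3: S212 ⇒ engrave layer `#000000`. The run is open, so emit a `<polyline>` with points (Y-flipped): 61.1881,70.0486 74.7184,65.5033 88.4097,60.2982 102.2621,54.4333 116.2756,47.9084 130.4502,40.7237 144.7859,32.8792 159.2826,24.3748 173.9404,15.2105.

<svg xmlns="http://www.w3.org/2000/svg" width="195.7034mm" height="139.2788mm" viewBox="0 0 195.7034 139.2788">
  <polygon points="37.4609,44.2007 91.7985,44.2007 91.7985,110.0995 37.4609,110.0995" fill="none" stroke="#ff00ff"/>
  <polygon points="72.6287,70.9986 68.7089,98.6088 44.6785,112.7588 18.6328,102.7934 10.1848,76.2168 25.6961,53.0416 53.4862,50.7193" fill="none" stroke="#ff0000"/>
  <polyline points="61.1881,70.0486 74.7184,65.5033 88.4097,60.2982 102.2621,54.4333 116.2756,47.9084 130.4502,40.7237 144.7859,32.8792 159.2826,24.3748 173.9404,15.2105" fill="none" stroke="#000000"/>
</svg>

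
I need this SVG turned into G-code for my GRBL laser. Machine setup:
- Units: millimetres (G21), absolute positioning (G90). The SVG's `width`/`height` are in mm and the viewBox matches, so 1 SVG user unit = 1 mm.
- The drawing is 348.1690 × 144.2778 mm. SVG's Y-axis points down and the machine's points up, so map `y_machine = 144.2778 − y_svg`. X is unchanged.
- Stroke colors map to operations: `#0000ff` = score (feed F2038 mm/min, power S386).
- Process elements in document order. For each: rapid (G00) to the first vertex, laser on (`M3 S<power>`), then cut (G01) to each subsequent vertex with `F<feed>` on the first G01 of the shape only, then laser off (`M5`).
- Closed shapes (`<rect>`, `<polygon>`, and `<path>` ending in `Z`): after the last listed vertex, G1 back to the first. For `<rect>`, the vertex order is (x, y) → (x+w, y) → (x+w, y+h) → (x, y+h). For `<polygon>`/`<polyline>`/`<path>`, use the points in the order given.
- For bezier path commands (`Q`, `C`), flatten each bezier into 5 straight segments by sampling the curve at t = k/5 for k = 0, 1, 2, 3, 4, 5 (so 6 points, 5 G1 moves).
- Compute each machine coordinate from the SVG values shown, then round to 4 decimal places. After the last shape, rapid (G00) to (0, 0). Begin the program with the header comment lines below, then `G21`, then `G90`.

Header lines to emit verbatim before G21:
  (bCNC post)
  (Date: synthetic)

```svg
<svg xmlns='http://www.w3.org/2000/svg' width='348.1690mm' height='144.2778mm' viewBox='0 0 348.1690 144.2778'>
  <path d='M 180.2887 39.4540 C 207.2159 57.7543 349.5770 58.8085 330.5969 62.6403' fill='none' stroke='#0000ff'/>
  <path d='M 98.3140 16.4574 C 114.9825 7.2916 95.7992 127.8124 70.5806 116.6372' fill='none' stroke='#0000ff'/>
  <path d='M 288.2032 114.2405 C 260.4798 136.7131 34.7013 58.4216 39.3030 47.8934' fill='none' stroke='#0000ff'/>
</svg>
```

(bCNC post)
(Date: synthetic)
G21
G90
G00 X180.2887 Y104.8238
M3 S386
G01 X208.0829 Y95.7530 F2038
G01 X250.2960 Y89.8601
G01 X293.6429 Y86.1839
G01 X324.8382 Y83.7635
G01 X330.5969 Y81.6375
M5
G00 X98.3140 Y127.8204
M3 S386
G01 X104.2514 Y119.8485 F2038
G01 X103.0156 Y93.2983
G01 X96.0377 Y60.7160
G01 X84.7490 Y34.6479
G01 X70.5806 Y27.6406
M5
G00 X288.2032 Y30.0373
M3 S386
G01 X251.2300 Y27.2972 F2038
G01 X187.2885 Y40.6512
G01 X116.9436 Y62.0099
G01 X60.7601 Y83.2841
G01 X39.3030 Y96.3844
M5
G00 X0.0000 Y0.0000

1 u = 1 mm; y_m = 144.2778 − y.

[1] `<path>` cubic bezier, #0000ff→score S386 F2038: (180.2887,104.8238) → (208.0829,95.7530) → (250.2960,89.8601) → (293.6429,86.1839) → (324.8382,83.7635) → (330.5969,81.6375)

[2] `<path>` cubic bezier, #0000ff→score S386 F2038: (98.3140,127.8204) → (104.2514,119.8485) → (103.0156,93.2983) → (96.0377,60.7160) → (84.7490,34.6479) → (70.5806,27.6406)

[3] `<path>` cubic bezier, #0000ff→score S386 F2038: (288.2032,30.0373) → (251.2300,27.2972) → (187.2885,40.6512) → (116.9436,62.0099) → (60.7601,83.2841) → (39.3030,96.3844)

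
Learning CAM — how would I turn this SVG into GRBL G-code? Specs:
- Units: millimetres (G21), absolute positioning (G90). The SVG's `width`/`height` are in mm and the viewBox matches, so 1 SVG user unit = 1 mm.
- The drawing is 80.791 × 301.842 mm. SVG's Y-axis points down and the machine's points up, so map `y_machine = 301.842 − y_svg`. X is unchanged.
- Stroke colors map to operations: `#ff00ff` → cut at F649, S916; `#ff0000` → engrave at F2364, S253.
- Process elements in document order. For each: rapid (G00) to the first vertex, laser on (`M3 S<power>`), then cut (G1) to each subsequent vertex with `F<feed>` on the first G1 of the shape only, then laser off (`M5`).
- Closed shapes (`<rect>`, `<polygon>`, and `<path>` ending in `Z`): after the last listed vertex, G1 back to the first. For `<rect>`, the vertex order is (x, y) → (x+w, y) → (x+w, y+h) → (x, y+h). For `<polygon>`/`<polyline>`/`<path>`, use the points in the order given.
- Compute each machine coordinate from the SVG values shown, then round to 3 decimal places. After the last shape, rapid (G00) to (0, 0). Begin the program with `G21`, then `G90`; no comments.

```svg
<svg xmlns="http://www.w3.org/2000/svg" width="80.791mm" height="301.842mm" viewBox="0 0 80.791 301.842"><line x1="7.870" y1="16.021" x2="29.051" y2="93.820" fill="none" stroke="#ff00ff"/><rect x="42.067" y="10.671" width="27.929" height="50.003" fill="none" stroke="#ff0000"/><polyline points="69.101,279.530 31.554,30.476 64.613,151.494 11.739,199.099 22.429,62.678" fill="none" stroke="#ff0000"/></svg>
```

viewBox `0 0 80.791 301.842` with mm width/height → 1 unit = 1 mm. Flip: y_m = 301.842 − y_svg.

**Shape 1** — `<line>` line segment, stroke `#ff00ff` → cut (S916, F649). Machine vertices: (7.870,285.821) → (29.051,208.022). Open path.

**Shape 2** — `<rect>` rectangle, stroke `#ff0000` → engrave (S253, F2364). Machine vertices: (42.067,291.171) → (69.996,291.171) → (69.996,241.168) → (42.067,241.168) → (42.067,291.171). Closed: final G1 returns to the first vertex.

**Shape 3** — `<polyline>` open polyline, stroke `#ff0000` → engrave (S253, F2364). Machine vertices: (69.101,22.312) → (31.554,271.366) → (64.613,150.348) → (11.739,102.743) → (22.429,239.164). Open path.

G21
G90
G00 X7.870 Y285.821
M3 S916
G1 X29.051 Y208.022 F649
M5
G00 X42.067 Y291.171
M3 S253
G1 X69.996 Y291.171 F2364
G1 X69.996 Y241.168
G1 X42.067 Y241.168
G1 X42.067 Y291.171
M5
G00 X69.101 Y22.312
M3 S253
G1 X31.554 Y271.366 F2364
G1 X64.613 Y150.348
G1 X11.739 Y102.743
G1 X22.429 Y239.164
M5
G00 X0.000 Y0.000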